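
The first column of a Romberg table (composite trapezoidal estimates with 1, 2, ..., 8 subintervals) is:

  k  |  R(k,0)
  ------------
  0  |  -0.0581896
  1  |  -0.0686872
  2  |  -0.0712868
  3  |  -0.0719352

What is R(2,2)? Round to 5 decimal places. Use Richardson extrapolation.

Richardson extrapolation on the trapezoidal column (denominator 4−1=3):
R(1,1) = (4·(-0.0686872) − (-0.0581896)) / 3 = -0.0721864
R(2,1) = -0.0712868 + (-0.0712868 − (-0.0686872))/3 = -0.0721533
R(2,2) = -0.0721533 + (-0.0721533 − (-0.0721864))/15 = -0.0721511

-0.07215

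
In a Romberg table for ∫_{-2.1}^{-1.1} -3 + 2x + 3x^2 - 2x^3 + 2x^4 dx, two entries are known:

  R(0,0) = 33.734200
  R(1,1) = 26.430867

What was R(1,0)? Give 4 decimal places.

28.2567

From R(1,1) = (4·R(1,0) − R(0,0))/3, solve for R(1,0):
4·R(1,0) = 3·26.430867 + 33.734200 = 113.026801
R(1,0) = 28.256700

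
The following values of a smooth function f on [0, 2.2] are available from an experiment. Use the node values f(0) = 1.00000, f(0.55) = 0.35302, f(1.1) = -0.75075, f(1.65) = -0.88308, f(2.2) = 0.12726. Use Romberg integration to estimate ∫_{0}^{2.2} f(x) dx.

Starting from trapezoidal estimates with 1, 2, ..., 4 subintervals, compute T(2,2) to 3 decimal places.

-0.442

T(0,0) (trapezoid, 1 panel, h=2.2000): 1.23999
T(1,0) (trapezoid, 2 panels, h=1.1000): -0.20583
T(2,0) (trapezoid, 4 panels, h=0.5500): -0.39445
T(1,1) = -0.20583 + (-0.20583 − 1.23999)/3 = -0.68777
T(2,1) = -0.39445 + (-0.39445 − (-0.20583))/3 = -0.45732
T(2,2) = -0.45732 + (-0.45732 − (-0.68777))/15 = -0.44196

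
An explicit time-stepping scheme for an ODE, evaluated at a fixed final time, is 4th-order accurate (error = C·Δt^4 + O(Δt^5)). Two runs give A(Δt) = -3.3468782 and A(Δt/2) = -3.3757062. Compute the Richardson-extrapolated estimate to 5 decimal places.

Extrapolated value = (16·A(Δt/2) − A(Δt)) / (16 − 1)
= (16·(-3.3757062) − (-3.3468782)) / 15
= -50.6644210 / 15 = -3.3776281

-3.37763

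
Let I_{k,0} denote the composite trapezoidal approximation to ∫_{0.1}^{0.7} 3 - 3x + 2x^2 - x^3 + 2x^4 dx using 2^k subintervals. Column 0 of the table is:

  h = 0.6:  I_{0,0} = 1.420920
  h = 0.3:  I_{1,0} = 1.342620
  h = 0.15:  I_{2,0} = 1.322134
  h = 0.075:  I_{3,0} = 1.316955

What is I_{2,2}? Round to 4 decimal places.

1.3152

I_{1,1} = 1.342620 + (1.342620 − 1.420920)/3 = 1.316520
I_{2,1} = (4·1.322134 − 1.342620) / 3 = 1.315305
I_{2,2} = (16·1.315305 − 1.316520) / 15 = 1.315224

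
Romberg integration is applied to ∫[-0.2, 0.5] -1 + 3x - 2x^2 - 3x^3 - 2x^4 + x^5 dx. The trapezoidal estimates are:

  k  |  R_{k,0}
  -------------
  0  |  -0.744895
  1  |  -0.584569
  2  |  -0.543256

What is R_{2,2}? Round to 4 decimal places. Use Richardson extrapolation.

Richardson extrapolation on the trapezoidal column (denominator 4−1=3):
R_{1,1} = -0.584569 + (-0.584569 − (-0.744895))/3 = -0.531127
R_{2,1} = -0.543256 + (-0.543256 − (-0.584569))/3 = -0.529485
R_{2,2} = (16·(-0.529485) − (-0.531127)) / 15 = -0.529376
(Column j=1 coincides with Simpson's rule on the same nodes.)

-0.5294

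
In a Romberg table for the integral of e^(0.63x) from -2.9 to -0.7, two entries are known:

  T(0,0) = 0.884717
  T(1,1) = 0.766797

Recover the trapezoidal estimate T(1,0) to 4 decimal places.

From T(1,1) = (4·T(1,0) − T(0,0))/3, solve for T(1,0):
4·T(1,0) = 3·0.766797 + 0.884717 = 3.185108
T(1,0) = 0.796277

0.7963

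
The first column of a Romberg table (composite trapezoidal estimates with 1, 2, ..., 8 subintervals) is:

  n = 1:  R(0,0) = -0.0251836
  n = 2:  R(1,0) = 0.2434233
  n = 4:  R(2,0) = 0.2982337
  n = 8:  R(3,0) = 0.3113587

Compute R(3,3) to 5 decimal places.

0.31569

Richardson extrapolation on the trapezoidal column (denominator 4−1=3):
R(1,1) = 0.2434233 + (0.2434233 − (-0.0251836))/3 = 0.3329589
R(2,1) = 0.2982337 + (0.2982337 − 0.2434233)/3 = 0.3165038
R(3,1) = (4·0.3113587 − 0.2982337) / 3 = 0.3157337
R(2,2) = (16·0.3165038 − 0.3329589) / 15 = 0.3154068
R(3,2) = (16·0.3157337 − 0.3165038) / 15 = 0.3156824
R(3,3) = 0.3156824 + (0.3156824 − 0.3154068)/63 = 0.3156868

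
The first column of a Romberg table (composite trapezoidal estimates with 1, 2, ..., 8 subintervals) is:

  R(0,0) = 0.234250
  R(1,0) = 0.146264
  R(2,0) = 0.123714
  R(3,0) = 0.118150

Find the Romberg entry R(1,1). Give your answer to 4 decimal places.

Richardson extrapolation on the trapezoidal column (denominator 4−1=3):
R(1,1) = (4·0.146264 − 0.234250) / 3 = 0.116935

0.1169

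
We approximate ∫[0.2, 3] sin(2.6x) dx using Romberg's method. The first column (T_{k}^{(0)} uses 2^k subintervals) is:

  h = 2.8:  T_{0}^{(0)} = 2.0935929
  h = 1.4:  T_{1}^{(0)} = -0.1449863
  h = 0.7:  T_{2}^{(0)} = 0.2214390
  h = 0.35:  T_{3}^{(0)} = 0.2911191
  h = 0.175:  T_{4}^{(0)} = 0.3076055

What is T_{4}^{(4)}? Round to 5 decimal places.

0.31304

T_{1}^{(1)} = (4·(-0.1449863) − 2.0935929) / 3 = -0.8911794
T_{2}^{(1)} = (4·0.2214390 − (-0.1449863)) / 3 = 0.3435808
T_{3}^{(1)} = 0.2911191 + (0.2911191 − 0.2214390)/3 = 0.3143458
T_{4}^{(1)} = 0.3076055 + (0.3076055 − 0.2911191)/3 = 0.3131010
T_{2}^{(2)} = (16·0.3435808 − (-0.8911794)) / 15 = 0.4258981
T_{3}^{(2)} = 0.3143458 + (0.3143458 − 0.3435808)/15 = 0.3123968
T_{4}^{(2)} = 0.3131010 + (0.3131010 − 0.3143458)/15 = 0.3130180
T_{3}^{(3)} = (64·0.3123968 − 0.4258981) / 63 = 0.3105952
T_{4}^{(3)} = 0.3130180 + (0.3130180 − 0.3123968)/63 = 0.3130279
T_{4}^{(4)} = (256·0.3130279 − 0.3105952) / 255 = 0.3130374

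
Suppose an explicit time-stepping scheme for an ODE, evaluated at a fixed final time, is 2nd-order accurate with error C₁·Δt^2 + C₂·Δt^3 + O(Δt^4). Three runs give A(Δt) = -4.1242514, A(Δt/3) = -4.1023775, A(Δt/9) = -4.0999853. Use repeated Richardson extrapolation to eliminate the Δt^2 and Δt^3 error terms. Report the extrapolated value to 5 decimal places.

First eliminate the Δt^2 term (factor 3^2 = 9):
  B₁ = (9·(-4.1023775) − (-4.1242514))/8 = -4.0996433
  B₂ = (9·(-4.0999853) − (-4.1023775))/8 = -4.0996863
Then eliminate the Δt^3 term (factor 3^3 = 27):
  (27·(-4.0996863) − (-4.0996433))/26 = -4.0996880

-4.09969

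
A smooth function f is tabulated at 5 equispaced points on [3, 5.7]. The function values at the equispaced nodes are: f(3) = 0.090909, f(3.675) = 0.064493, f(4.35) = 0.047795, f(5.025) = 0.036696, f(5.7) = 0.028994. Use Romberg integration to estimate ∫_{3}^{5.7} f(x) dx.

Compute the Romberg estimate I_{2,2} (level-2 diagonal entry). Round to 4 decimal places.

I_{0,0} (trapezoid, 1 panel, h=2.7000): 0.161869
I_{1,0} (trapezoid, 2 panels, h=1.3500): 0.145458
I_{2,0} (trapezoid, 4 panels, h=0.6750): 0.141031
I_{1,1} = 0.145458 + (0.145458 − 0.161869)/3 = 0.139988
I_{2,1} = 0.141031 + (0.141031 − 0.145458)/3 = 0.139555
I_{2,2} = 0.139555 + (0.139555 − 0.139988)/15 = 0.139526

0.1395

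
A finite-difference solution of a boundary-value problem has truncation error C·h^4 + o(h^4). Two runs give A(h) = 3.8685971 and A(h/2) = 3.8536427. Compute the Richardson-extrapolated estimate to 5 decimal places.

The leading error scales as h^4; refining by a factor of 2 reduces it by 2^4 = 16.
Extrapolated value = (16·A(h/2) − A(h)) / (16 − 1)
= (16·3.8536427 − 3.8685971) / 15
= 57.7896861 / 15 = 3.8526457

3.85265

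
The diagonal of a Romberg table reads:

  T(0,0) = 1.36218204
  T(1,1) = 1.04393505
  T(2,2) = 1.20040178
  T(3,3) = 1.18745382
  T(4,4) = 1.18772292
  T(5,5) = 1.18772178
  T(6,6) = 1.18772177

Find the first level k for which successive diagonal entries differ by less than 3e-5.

|T(1,1) − T(0,0)| = 0.31824699 ≥ 3e-5
|T(2,2) − T(1,1)| = 0.15646673 ≥ 3e-5
|T(3,3) − T(2,2)| = 0.01294796 ≥ 3e-5
|T(4,4) − T(3,3)| = 0.00026910 ≥ 3e-5
|T(5,5) − T(4,4)| = 0.00000114 < 3e-5

k = 5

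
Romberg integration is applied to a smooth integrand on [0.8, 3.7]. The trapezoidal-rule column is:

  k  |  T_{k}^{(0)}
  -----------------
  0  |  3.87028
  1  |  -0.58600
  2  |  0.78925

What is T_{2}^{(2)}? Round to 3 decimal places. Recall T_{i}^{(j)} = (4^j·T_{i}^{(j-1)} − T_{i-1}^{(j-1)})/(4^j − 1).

1.469

Richardson extrapolation on the trapezoidal column (denominator 4−1=3):
T_{1}^{(1)} = -0.58600 + (-0.58600 − 3.87028)/3 = -2.07143
T_{2}^{(1)} = 0.78925 + (0.78925 − (-0.58600))/3 = 1.24767
T_{2}^{(2)} = (16·1.24767 − (-2.07143)) / 15 = 1.46894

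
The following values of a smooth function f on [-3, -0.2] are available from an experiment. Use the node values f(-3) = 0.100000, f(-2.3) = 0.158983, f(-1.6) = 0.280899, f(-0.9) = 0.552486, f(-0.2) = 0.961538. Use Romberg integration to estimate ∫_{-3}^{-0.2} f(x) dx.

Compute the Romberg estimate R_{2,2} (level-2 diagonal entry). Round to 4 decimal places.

1.0444

R_{0,0} (trapezoid, 1 panel, h=2.8000): 1.486153
R_{1,0} (trapezoid, 2 panels, h=1.4000): 1.136335
R_{2,0} (trapezoid, 4 panels, h=0.7000): 1.066196
R_{1,1} = 1.136335 + (1.136335 − 1.486153)/3 = 1.019729
R_{2,1} = 1.066196 + (1.066196 − 1.136335)/3 = 1.042816
R_{2,2} = 1.042816 + (1.042816 − 1.019729)/15 = 1.044355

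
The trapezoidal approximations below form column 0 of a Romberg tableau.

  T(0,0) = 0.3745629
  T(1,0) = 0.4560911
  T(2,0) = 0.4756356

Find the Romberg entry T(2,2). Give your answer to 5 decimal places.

T(1,1) = 0.4560911 + (0.4560911 − 0.3745629)/3 = 0.4832672
T(2,1) = (4·0.4756356 − 0.4560911) / 3 = 0.4821504
T(2,2) = (16·0.4821504 − 0.4832672) / 15 = 0.4820759
(Column j=1 coincides with Simpson's rule on the same nodes.)

0.48208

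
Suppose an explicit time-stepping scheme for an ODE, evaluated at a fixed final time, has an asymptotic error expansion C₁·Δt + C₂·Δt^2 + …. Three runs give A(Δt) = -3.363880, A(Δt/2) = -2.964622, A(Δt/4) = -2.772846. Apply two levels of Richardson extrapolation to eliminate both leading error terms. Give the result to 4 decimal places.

First eliminate the Δt term (factor 2^1 = 2):
  B₁ = (2·(-2.964622) − (-3.363880))/1 = -2.565364
  B₂ = (2·(-2.772846) − (-2.964622))/1 = -2.581070
Then eliminate the Δt^2 term (factor 2^2 = 4):
  (4·(-2.581070) − (-2.565364))/3 = -2.586305

-2.5863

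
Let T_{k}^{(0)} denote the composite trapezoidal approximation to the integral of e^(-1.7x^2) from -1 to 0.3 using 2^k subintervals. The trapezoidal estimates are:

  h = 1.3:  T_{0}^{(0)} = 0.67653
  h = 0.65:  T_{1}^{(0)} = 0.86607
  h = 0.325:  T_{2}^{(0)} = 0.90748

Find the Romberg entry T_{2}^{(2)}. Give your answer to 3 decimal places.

0.921

T_{1}^{(1)} = 0.86607 + (0.86607 − 0.67653)/3 = 0.92925
T_{2}^{(1)} = (4·0.90748 − 0.86607) / 3 = 0.92128
T_{2}^{(2)} = 0.92128 + (0.92128 − 0.92925)/15 = 0.92075
(Column j=1 coincides with Simpson's rule on the same nodes.)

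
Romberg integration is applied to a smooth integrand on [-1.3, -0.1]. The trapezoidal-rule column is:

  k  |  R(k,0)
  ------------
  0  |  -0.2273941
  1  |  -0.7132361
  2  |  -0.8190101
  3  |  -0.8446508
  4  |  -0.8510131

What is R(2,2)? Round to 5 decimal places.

-0.85287

Richardson extrapolation on the trapezoidal column (denominator 4−1=3):
R(1,1) = (4·(-0.7132361) − (-0.2273941)) / 3 = -0.8751834
R(2,1) = -0.8190101 + (-0.8190101 − (-0.7132361))/3 = -0.8542681
R(2,2) = (16·(-0.8542681) − (-0.8751834)) / 15 = -0.8528737
(Column j=1 coincides with Simpson's rule on the same nodes.)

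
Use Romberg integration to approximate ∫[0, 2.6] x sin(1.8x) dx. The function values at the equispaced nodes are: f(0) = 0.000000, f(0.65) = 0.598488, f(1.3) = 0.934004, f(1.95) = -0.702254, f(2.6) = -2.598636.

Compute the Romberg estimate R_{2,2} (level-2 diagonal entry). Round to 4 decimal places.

R_{0,0} (trapezoid, 1 panel, h=2.6000): -3.378227
R_{1,0} (trapezoid, 2 panels, h=1.3000): -0.474908
R_{2,0} (trapezoid, 4 panels, h=0.6500): -0.304902
R_{1,1} = -0.474908 + (-0.474908 − (-3.378227))/3 = 0.492865
R_{2,1} = -0.304902 + (-0.304902 − (-0.474908))/3 = -0.248233
R_{2,2} = -0.248233 + (-0.248233 − 0.492865)/15 = -0.297640

-0.2976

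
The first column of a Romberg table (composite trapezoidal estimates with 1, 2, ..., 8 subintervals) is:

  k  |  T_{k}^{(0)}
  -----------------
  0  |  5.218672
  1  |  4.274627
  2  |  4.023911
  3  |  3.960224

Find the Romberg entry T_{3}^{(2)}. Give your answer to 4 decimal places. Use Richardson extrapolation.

3.9389

Richardson extrapolation on the trapezoidal column (denominator 4−1=3):
T_{2}^{(1)} = 4.023911 + (4.023911 − 4.274627)/3 = 3.940339
T_{3}^{(1)} = (4·3.960224 − 4.023911) / 3 = 3.938995
T_{3}^{(2)} = (16·3.938995 − 3.940339) / 15 = 3.938905
(Column j=1 coincides with Simpson's rule on the same nodes.)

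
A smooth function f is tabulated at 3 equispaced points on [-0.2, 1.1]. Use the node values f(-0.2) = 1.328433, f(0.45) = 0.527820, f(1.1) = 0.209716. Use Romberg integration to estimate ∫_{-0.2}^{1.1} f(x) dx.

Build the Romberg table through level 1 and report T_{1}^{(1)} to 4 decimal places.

0.7907

T_{0}^{(0)} (trapezoid, 1 panel, h=1.3000): 0.999797
T_{1}^{(0)} (trapezoid, 2 panels, h=0.6500): 0.842981
T_{1}^{(1)} = 0.842981 + (0.842981 − 0.999797)/3 = 0.790709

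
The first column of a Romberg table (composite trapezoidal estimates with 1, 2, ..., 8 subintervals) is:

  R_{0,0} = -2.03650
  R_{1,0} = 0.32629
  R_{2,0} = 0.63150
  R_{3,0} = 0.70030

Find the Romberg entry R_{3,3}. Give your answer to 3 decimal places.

0.723

R_{1,1} = (4·0.32629 − (-2.03650)) / 3 = 1.11389
R_{2,1} = 0.63150 + (0.63150 − 0.32629)/3 = 0.73324
R_{3,1} = (4·0.70030 − 0.63150) / 3 = 0.72323
R_{2,2} = 0.73324 + (0.73324 − 1.11389)/15 = 0.70786
R_{3,2} = (16·0.72323 − 0.73324) / 15 = 0.72256
R_{3,3} = (64·0.72256 − 0.70786) / 63 = 0.72279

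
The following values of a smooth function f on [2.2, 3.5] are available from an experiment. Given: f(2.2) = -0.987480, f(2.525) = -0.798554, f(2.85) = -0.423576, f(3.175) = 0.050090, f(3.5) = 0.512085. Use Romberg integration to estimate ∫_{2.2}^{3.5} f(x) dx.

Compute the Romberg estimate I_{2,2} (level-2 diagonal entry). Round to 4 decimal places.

I_{0,0} (trapezoid, 1 panel, h=1.3000): -0.309007
I_{1,0} (trapezoid, 2 panels, h=0.6500): -0.429828
I_{2,0} (trapezoid, 4 panels, h=0.3250): -0.458165
I_{1,1} = -0.429828 + (-0.429828 − (-0.309007))/3 = -0.470102
I_{2,1} = -0.458165 + (-0.458165 − (-0.429828))/3 = -0.467611
I_{2,2} = -0.467611 + (-0.467611 − (-0.470102))/15 = -0.467445

-0.4674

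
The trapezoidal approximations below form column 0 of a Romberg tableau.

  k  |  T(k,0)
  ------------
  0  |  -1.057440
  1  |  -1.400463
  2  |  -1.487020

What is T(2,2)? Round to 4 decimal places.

-1.5159

Richardson extrapolation on the trapezoidal column (denominator 4−1=3):
T(1,1) = (4·(-1.400463) − (-1.057440)) / 3 = -1.514804
T(2,1) = (4·(-1.487020) − (-1.400463)) / 3 = -1.515872
T(2,2) = -1.515872 + (-1.515872 − (-1.514804))/15 = -1.515943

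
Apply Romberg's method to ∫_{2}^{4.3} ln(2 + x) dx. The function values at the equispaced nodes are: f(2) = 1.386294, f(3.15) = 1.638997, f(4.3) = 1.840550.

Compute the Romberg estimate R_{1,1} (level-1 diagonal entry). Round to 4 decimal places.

R_{0,0} (trapezoid, 1 panel, h=2.3000): 3.710871
R_{1,0} (trapezoid, 2 panels, h=1.1500): 3.740282
R_{1,1} = 3.740282 + (3.740282 − 3.710871)/3 = 3.750086

3.7501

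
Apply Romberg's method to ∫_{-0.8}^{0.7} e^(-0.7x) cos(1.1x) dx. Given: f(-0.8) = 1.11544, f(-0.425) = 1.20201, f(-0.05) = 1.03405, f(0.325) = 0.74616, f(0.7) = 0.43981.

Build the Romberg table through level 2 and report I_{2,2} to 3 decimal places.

I_{0,0} (trapezoid, 1 panel, h=1.5000): 1.16644
I_{1,0} (trapezoid, 2 panels, h=0.7500): 1.35876
I_{2,0} (trapezoid, 4 panels, h=0.3750): 1.40994
I_{1,1} = 1.35876 + (1.35876 − 1.16644)/3 = 1.42287
I_{2,1} = 1.40994 + (1.40994 − 1.35876)/3 = 1.42700
I_{2,2} = 1.42700 + (1.42700 − 1.42287)/15 = 1.42728

1.427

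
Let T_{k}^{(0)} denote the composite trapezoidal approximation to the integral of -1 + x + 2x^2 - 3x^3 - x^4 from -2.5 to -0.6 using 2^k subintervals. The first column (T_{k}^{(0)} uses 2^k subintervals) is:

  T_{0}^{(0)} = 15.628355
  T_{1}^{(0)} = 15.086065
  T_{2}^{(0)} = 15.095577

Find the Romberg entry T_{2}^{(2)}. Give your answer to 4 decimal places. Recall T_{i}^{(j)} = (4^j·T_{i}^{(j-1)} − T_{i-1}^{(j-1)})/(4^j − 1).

Richardson extrapolation on the trapezoidal column (denominator 4−1=3):
T_{1}^{(1)} = (4·15.086065 − 15.628355) / 3 = 14.905302
T_{2}^{(1)} = 15.095577 + (15.095577 − 15.086065)/3 = 15.098748
T_{2}^{(2)} = (16·15.098748 − 14.905302) / 15 = 15.111644

15.1116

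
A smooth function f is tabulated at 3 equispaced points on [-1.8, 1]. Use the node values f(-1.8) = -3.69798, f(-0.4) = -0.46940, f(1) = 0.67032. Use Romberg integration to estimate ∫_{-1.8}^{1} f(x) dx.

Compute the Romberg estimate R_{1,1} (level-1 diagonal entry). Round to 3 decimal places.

-2.289

R_{0,0} (trapezoid, 1 panel, h=2.8000): -4.23872
R_{1,0} (trapezoid, 2 panels, h=1.4000): -2.77652
R_{1,1} = -2.77652 + (-2.77652 − (-4.23872))/3 = -2.28912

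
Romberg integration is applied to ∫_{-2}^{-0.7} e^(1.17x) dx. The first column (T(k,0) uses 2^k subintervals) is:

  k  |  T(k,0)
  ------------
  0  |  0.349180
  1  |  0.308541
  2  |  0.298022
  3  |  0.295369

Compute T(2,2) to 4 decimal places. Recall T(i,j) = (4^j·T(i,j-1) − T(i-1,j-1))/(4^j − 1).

0.2945

T(1,1) = 0.308541 + (0.308541 − 0.349180)/3 = 0.294995
T(2,1) = 0.298022 + (0.298022 − 0.308541)/3 = 0.294516
T(2,2) = 0.294516 + (0.294516 − 0.294995)/15 = 0.294484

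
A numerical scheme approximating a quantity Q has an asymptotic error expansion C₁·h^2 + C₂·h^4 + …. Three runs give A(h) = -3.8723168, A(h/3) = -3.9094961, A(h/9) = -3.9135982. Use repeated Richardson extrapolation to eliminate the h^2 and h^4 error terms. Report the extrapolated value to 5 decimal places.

First eliminate the h^2 term (factor 3^2 = 9):
  B₁ = (9·(-3.9094961) − (-3.8723168))/8 = -3.9141435
  B₂ = (9·(-3.9135982) − (-3.9094961))/8 = -3.9141110
Then eliminate the h^4 term (factor 3^4 = 81):
  (81·(-3.9141110) − (-3.9141435))/80 = -3.9141106

-3.91411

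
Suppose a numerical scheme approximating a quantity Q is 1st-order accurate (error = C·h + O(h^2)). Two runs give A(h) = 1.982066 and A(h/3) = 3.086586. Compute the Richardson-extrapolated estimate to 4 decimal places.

Extrapolated value = (3·A(h/3) − A(h)) / (3 − 1)
= (3·3.086586 − 1.982066) / 2
= 7.277692 / 2 = 3.638846

3.6388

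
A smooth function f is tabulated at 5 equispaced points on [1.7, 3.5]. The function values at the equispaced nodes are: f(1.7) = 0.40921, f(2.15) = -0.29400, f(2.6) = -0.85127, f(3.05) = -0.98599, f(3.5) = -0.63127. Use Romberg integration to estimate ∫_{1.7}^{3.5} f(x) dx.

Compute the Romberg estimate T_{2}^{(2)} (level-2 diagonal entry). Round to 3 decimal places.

T_{0}^{(0)} (trapezoid, 1 panel, h=1.8000): -0.19985
T_{1}^{(0)} (trapezoid, 2 panels, h=0.9000): -0.86607
T_{2}^{(0)} (trapezoid, 4 panels, h=0.4500): -1.00903
T_{1}^{(1)} = -0.86607 + (-0.86607 − (-0.19985))/3 = -1.08814
T_{2}^{(1)} = -1.00903 + (-1.00903 − (-0.86607))/3 = -1.05668
T_{2}^{(2)} = -1.05668 + (-1.05668 − (-1.08814))/15 = -1.05458

-1.055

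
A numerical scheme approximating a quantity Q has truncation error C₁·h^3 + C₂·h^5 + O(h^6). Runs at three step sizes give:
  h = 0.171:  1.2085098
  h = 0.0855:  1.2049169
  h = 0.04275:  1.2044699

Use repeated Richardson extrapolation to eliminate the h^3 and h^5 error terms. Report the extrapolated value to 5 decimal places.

1.20441

First eliminate the h^3 term (factor 2^3 = 8):
  B₁ = (8·1.2049169 − 1.2085098)/7 = 1.2044036
  B₂ = (8·1.2044699 − 1.2049169)/7 = 1.2044060
Then eliminate the h^5 term (factor 2^5 = 32):
  (32·1.2044060 − 1.2044036)/31 = 1.2044061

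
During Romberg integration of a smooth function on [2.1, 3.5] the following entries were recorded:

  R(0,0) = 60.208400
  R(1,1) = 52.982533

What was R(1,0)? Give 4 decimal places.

From R(1,1) = (4·R(1,0) − R(0,0))/3, solve for R(1,0):
4·R(1,0) = 3·52.982533 + 60.208400 = 219.155999
R(1,0) = 54.789000

54.7890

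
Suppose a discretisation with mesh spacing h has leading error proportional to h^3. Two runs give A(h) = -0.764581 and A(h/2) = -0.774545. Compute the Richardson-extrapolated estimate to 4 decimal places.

-0.7760

The leading error scales as h^3; refining by a factor of 2 reduces it by 2^3 = 8.
Extrapolated value = (8·A(h/2) − A(h)) / (8 − 1)
= (8·(-0.774545) − (-0.764581)) / 7
= -5.431779 / 7 = -0.775968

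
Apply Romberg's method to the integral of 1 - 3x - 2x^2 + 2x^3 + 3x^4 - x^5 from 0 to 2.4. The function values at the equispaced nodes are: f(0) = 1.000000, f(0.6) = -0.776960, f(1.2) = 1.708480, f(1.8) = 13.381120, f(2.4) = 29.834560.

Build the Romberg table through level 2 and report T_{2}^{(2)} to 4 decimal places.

T_{0}^{(0)} (trapezoid, 1 panel, h=2.4000): 37.001472
T_{1}^{(0)} (trapezoid, 2 panels, h=1.2000): 20.550912
T_{2}^{(0)} (trapezoid, 4 panels, h=0.6000): 17.837952
T_{1}^{(1)} = 20.550912 + (20.550912 − 37.001472)/3 = 15.067392
T_{2}^{(1)} = 17.837952 + (17.837952 − 20.550912)/3 = 16.933632
T_{2}^{(2)} = 16.933632 + (16.933632 − 15.067392)/15 = 17.058048

17.0580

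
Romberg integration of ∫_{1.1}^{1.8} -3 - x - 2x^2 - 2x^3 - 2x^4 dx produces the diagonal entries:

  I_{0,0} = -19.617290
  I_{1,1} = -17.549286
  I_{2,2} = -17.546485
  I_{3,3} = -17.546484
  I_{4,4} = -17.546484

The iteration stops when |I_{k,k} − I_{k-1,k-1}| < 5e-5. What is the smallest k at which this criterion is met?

|I_{1,1} − I_{0,0}| = 2.068004 ≥ 5e-5
|I_{2,2} − I_{1,1}| = 0.002801 ≥ 5e-5
|I_{3,3} − I_{2,2}| = 0.000001 < 5e-5

k = 3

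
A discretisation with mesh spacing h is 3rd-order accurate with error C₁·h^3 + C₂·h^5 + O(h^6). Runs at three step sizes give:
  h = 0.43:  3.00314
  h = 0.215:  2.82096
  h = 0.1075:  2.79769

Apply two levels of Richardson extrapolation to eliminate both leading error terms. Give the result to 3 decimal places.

2.794

First eliminate the h^3 term (factor 2^3 = 8):
  B₁ = (8·2.82096 − 3.00314)/7 = 2.79493
  B₂ = (8·2.79769 − 2.82096)/7 = 2.79437
Then eliminate the h^5 term (factor 2^5 = 32):
  (32·2.79437 − 2.79493)/31 = 2.79435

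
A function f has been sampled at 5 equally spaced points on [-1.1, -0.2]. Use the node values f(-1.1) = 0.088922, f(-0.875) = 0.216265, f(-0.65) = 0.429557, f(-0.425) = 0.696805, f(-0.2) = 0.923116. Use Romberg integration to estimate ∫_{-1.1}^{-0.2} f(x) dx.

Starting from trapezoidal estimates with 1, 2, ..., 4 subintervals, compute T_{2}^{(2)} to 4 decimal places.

0.4146

T_{0}^{(0)} (trapezoid, 1 panel, h=0.9000): 0.455417
T_{1}^{(0)} (trapezoid, 2 panels, h=0.4500): 0.421009
T_{2}^{(0)} (trapezoid, 4 panels, h=0.2250): 0.415945
T_{1}^{(1)} = 0.421009 + (0.421009 − 0.455417)/3 = 0.409540
T_{2}^{(1)} = 0.415945 + (0.415945 − 0.421009)/3 = 0.414257
T_{2}^{(2)} = 0.414257 + (0.414257 − 0.409540)/15 = 0.414571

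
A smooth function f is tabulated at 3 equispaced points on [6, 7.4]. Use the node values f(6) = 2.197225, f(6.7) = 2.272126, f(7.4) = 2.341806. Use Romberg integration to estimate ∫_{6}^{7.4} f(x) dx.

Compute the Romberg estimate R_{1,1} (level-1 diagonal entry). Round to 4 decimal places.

R_{0,0} (trapezoid, 1 panel, h=1.4000): 3.177322
R_{1,0} (trapezoid, 2 panels, h=0.7000): 3.179149
R_{1,1} = 3.179149 + (3.179149 − 3.177322)/3 = 3.179758

3.1798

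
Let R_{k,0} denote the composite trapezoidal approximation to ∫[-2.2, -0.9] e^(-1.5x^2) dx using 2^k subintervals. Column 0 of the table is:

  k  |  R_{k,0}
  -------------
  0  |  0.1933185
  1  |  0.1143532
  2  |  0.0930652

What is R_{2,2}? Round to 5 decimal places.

0.08583

R_{1,1} = (4·0.1143532 − 0.1933185) / 3 = 0.0880314
R_{2,1} = (4·0.0930652 − 0.1143532) / 3 = 0.0859692
R_{2,2} = (16·0.0859692 − 0.0880314) / 15 = 0.0858317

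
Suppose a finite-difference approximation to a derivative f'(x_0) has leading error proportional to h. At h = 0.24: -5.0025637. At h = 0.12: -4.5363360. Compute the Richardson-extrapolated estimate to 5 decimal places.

The leading error scales as h; refining by a factor of 2 reduces it by 2^1 = 2.
Extrapolated value = (2·A(h/2) − A(h)) / (2 − 1)
= (2·(-4.5363360) − (-5.0025637)) / 1
= -4.0701083 / 1 = -4.0701083

-4.07011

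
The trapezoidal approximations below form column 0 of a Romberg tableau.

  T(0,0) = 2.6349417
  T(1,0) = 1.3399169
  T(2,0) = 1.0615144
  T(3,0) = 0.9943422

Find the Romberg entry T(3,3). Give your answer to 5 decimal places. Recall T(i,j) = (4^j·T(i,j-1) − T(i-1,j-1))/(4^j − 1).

0.97216

Richardson extrapolation on the trapezoidal column (denominator 4−1=3):
T(1,1) = (4·1.3399169 − 2.6349417) / 3 = 0.9082420
T(2,1) = 1.0615144 + (1.0615144 − 1.3399169)/3 = 0.9687136
T(3,1) = 0.9943422 + (0.9943422 − 1.0615144)/3 = 0.9719515
T(2,2) = (16·0.9687136 − 0.9082420) / 15 = 0.9727450
T(3,2) = 0.9719515 + (0.9719515 − 0.9687136)/15 = 0.9721674
T(3,3) = (64·0.9721674 − 0.9727450) / 63 = 0.9721582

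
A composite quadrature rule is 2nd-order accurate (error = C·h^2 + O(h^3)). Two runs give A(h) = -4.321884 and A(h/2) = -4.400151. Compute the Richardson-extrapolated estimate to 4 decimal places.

-4.4262

The leading error scales as h^2; refining by a factor of 2 reduces it by 2^2 = 4.
Extrapolated value = (4·A(h/2) − A(h)) / (4 − 1)
= (4·(-4.400151) − (-4.321884)) / 3
= -13.278720 / 3 = -4.426240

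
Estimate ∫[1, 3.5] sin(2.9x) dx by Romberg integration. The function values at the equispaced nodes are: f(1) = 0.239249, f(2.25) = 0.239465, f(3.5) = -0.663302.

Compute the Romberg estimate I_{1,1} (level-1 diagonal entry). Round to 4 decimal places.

I_{0,0} (trapezoid, 1 panel, h=2.5000): -0.530066
I_{1,0} (trapezoid, 2 panels, h=1.2500): 0.034298
I_{1,1} = 0.034298 + (0.034298 − (-0.530066))/3 = 0.222419

0.2224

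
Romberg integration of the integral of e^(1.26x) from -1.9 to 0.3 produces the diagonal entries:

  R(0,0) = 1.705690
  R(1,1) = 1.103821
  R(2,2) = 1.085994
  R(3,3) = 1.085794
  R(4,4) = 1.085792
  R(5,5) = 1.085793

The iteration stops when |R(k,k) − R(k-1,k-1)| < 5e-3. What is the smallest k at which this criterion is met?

|R(1,1) − R(0,0)| = 0.601869 ≥ 5e-3
|R(2,2) − R(1,1)| = 0.017827 ≥ 5e-3
|R(3,3) − R(2,2)| = 0.000200 < 5e-3

k = 3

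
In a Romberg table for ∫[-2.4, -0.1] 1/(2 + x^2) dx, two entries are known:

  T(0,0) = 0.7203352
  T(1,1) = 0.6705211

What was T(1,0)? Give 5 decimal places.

0.68297

From T(1,1) = (4·T(1,0) − T(0,0))/3, solve for T(1,0):
4·T(1,0) = 3·0.6705211 + 0.7203352 = 2.7318985
T(1,0) = 0.6829746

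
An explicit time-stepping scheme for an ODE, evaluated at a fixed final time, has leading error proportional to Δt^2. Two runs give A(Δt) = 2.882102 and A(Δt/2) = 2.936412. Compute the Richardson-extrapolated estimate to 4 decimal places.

2.9545

Extrapolated value = (4·A(Δt/2) − A(Δt)) / (4 − 1)
= (4·2.936412 − 2.882102) / 3
= 8.863546 / 3 = 2.954515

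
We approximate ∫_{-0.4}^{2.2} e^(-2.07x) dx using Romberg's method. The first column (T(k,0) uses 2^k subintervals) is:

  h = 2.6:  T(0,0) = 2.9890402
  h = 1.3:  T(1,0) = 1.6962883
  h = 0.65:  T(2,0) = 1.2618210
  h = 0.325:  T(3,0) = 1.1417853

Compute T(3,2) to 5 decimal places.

1.10076

Richardson extrapolation on the trapezoidal column (denominator 4−1=3):
T(2,1) = (4·1.2618210 − 1.6962883) / 3 = 1.1169986
T(3,1) = 1.1417853 + (1.1417853 − 1.2618210)/3 = 1.1017734
T(3,2) = 1.1017734 + (1.1017734 − 1.1169986)/15 = 1.1007584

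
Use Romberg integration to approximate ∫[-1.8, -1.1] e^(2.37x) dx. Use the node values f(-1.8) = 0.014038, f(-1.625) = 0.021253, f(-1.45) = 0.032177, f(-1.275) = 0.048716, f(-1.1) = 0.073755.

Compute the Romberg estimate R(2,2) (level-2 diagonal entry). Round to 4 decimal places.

0.0252

R(0,0) (trapezoid, 1 panel, h=0.7000): 0.030728
R(1,0) (trapezoid, 2 panels, h=0.3500): 0.026626
R(2,0) (trapezoid, 4 panels, h=0.1750): 0.025557
R(1,1) = 0.026626 + (0.026626 − 0.030728)/3 = 0.025259
R(2,1) = 0.025557 + (0.025557 − 0.026626)/3 = 0.025201
R(2,2) = 0.025201 + (0.025201 − 0.025259)/15 = 0.025197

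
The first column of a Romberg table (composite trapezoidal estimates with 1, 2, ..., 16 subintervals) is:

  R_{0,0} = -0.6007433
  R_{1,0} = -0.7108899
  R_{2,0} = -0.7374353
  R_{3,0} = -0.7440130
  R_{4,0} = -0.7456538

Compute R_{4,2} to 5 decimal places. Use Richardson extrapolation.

-0.74620

Richardson extrapolation on the trapezoidal column (denominator 4−1=3):
R_{3,1} = (4·(-0.7440130) − (-0.7374353)) / 3 = -0.7462056
R_{4,1} = -0.7456538 + (-0.7456538 − (-0.7440130))/3 = -0.7462007
R_{4,2} = (16·(-0.7462007) − (-0.7462056)) / 15 = -0.7462004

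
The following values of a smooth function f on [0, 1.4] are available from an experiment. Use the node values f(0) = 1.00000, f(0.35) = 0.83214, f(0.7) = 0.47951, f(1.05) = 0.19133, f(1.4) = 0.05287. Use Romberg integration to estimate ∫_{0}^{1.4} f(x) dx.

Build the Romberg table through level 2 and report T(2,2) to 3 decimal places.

0.714

T(0,0) (trapezoid, 1 panel, h=1.4000): 0.73701
T(1,0) (trapezoid, 2 panels, h=0.7000): 0.70416
T(2,0) (trapezoid, 4 panels, h=0.3500): 0.71030
T(1,1) = 0.70416 + (0.70416 − 0.73701)/3 = 0.69321
T(2,1) = 0.71030 + (0.71030 − 0.70416)/3 = 0.71235
T(2,2) = 0.71235 + (0.71235 − 0.69321)/15 = 0.71363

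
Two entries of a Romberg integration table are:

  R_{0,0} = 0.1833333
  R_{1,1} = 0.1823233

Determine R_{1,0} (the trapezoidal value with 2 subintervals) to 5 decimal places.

0.18258

From R_{1,1} = (4·R_{1,0} − R_{0,0})/3, solve for R_{1,0}:
4·R_{1,0} = 3·0.1823233 + 0.1833333 = 0.7303032
R_{1,0} = 0.1825758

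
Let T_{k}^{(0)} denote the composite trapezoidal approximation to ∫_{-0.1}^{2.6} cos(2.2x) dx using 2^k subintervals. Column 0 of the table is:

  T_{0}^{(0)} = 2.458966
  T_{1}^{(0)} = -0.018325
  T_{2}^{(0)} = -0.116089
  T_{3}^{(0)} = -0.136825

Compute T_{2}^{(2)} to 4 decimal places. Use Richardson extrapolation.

-0.1023

Richardson extrapolation on the trapezoidal column (denominator 4−1=3):
T_{1}^{(1)} = (4·(-0.018325) − 2.458966) / 3 = -0.844089
T_{2}^{(1)} = -0.116089 + (-0.116089 − (-0.018325))/3 = -0.148677
T_{2}^{(2)} = -0.148677 + (-0.148677 − (-0.844089))/15 = -0.102316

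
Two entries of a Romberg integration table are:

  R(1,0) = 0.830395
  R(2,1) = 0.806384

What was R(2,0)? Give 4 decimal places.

0.8124

From R(2,1) = (4·R(2,0) − R(1,0))/3, solve for R(2,0):
4·R(2,0) = 3·0.806384 + 0.830395 = 3.249547
R(2,0) = 0.812387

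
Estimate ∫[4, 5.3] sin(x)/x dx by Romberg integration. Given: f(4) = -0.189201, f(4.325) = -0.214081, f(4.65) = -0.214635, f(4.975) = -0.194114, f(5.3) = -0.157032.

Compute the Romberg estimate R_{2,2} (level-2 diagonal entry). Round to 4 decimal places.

-0.2609

R_{0,0} (trapezoid, 1 panel, h=1.3000): -0.225051
R_{1,0} (trapezoid, 2 panels, h=0.6500): -0.252038
R_{2,0} (trapezoid, 4 panels, h=0.3250): -0.258683
R_{1,1} = -0.252038 + (-0.252038 − (-0.225051))/3 = -0.261034
R_{2,1} = -0.258683 + (-0.258683 − (-0.252038))/3 = -0.260898
R_{2,2} = -0.260898 + (-0.260898 − (-0.261034))/15 = -0.260889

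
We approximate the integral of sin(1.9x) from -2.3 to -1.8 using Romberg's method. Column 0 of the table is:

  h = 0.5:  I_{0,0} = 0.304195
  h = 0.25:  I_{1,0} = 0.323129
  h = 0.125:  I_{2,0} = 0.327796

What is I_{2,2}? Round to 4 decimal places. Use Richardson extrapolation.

0.3293

I_{1,1} = (4·0.323129 − 0.304195) / 3 = 0.329440
I_{2,1} = (4·0.327796 − 0.323129) / 3 = 0.329352
I_{2,2} = (16·0.329352 − 0.329440) / 15 = 0.329346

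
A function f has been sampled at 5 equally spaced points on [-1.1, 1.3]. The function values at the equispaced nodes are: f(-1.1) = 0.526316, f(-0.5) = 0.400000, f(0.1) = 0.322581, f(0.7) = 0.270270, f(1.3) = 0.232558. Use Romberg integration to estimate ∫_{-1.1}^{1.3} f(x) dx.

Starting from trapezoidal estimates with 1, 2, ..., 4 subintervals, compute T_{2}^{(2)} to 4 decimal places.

0.8168

T_{0}^{(0)} (trapezoid, 1 panel, h=2.4000): 0.910649
T_{1}^{(0)} (trapezoid, 2 panels, h=1.2000): 0.842422
T_{2}^{(0)} (trapezoid, 4 panels, h=0.6000): 0.823373
T_{1}^{(1)} = 0.842422 + (0.842422 − 0.910649)/3 = 0.819680
T_{2}^{(1)} = 0.823373 + (0.823373 − 0.842422)/3 = 0.817023
T_{2}^{(2)} = 0.817023 + (0.817023 − 0.819680)/15 = 0.816846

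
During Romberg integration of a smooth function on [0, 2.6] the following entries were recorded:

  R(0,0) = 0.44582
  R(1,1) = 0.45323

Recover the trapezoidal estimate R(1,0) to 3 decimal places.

0.451

From R(1,1) = (4·R(1,0) − R(0,0))/3, solve for R(1,0):
4·R(1,0) = 3·0.45323 + 0.44582 = 1.80551
R(1,0) = 0.45138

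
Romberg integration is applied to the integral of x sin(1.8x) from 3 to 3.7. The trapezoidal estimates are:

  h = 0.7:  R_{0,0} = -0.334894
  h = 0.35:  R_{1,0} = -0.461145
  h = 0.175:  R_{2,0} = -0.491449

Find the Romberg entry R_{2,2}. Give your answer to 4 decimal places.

Richardson extrapolation on the trapezoidal column (denominator 4−1=3):
R_{1,1} = (4·(-0.461145) − (-0.334894)) / 3 = -0.503229
R_{2,1} = -0.491449 + (-0.491449 − (-0.461145))/3 = -0.501550
R_{2,2} = -0.501550 + (-0.501550 − (-0.503229))/15 = -0.501438

-0.5014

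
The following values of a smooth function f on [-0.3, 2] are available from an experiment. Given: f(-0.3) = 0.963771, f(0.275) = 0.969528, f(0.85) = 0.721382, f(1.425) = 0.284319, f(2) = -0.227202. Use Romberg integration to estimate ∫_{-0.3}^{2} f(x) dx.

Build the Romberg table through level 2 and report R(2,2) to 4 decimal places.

R(0,0) (trapezoid, 1 panel, h=2.3000): 0.847054
R(1,0) (trapezoid, 2 panels, h=1.1500): 1.253116
R(2,0) (trapezoid, 4 panels, h=0.5750): 1.347520
R(1,1) = 1.253116 + (1.253116 − 0.847054)/3 = 1.388470
R(2,1) = 1.347520 + (1.347520 − 1.253116)/3 = 1.378988
R(2,2) = 1.378988 + (1.378988 − 1.388470)/15 = 1.378356

1.3784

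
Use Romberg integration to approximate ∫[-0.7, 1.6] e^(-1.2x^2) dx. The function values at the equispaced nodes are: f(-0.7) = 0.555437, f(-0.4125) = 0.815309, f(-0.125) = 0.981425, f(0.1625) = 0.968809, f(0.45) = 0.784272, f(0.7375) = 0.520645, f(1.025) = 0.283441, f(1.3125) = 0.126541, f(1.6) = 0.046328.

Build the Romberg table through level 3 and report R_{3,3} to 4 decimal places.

1.3822

R_{0,0} (trapezoid, 1 panel, h=2.3000): 0.692030
R_{1,0} (trapezoid, 2 panels, h=1.1500): 1.247928
R_{2,0} (trapezoid, 4 panels, h=0.5750): 1.351262
R_{3,0} (trapezoid, 8 panels, h=0.2875): 1.374631
R_{1,1} = 1.247928 + (1.247928 − 0.692030)/3 = 1.433227
R_{2,1} = 1.351262 + (1.351262 − 1.247928)/3 = 1.385707
R_{3,1} = 1.374631 + (1.374631 − 1.351262)/3 = 1.382421
R_{2,2} = 1.385707 + (1.385707 − 1.433227)/15 = 1.382539
R_{3,2} = 1.382421 + (1.382421 − 1.385707)/15 = 1.382202
R_{3,3} = 1.382202 + (1.382202 − 1.382539)/63 = 1.382197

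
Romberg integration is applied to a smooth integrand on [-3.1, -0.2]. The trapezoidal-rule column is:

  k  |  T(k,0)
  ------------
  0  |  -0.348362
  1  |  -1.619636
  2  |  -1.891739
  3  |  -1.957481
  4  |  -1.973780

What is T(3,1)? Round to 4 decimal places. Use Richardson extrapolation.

-1.9794

Richardson extrapolation on the trapezoidal column (denominator 4−1=3):
T(3,1) = (4·(-1.957481) − (-1.891739)) / 3 = -1.979395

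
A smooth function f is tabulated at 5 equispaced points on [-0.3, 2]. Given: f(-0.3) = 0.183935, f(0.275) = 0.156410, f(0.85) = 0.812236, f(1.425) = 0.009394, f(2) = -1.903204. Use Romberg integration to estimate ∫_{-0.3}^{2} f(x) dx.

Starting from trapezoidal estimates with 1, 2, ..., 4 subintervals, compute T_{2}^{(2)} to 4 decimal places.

T_{0}^{(0)} (trapezoid, 1 panel, h=2.3000): -1.977159
T_{1}^{(0)} (trapezoid, 2 panels, h=1.1500): -0.054508
T_{2}^{(0)} (trapezoid, 4 panels, h=0.5750): 0.068083
T_{1}^{(1)} = -0.054508 + (-0.054508 − (-1.977159))/3 = 0.586376
T_{2}^{(1)} = 0.068083 + (0.068083 − (-0.054508))/3 = 0.108947
T_{2}^{(2)} = 0.108947 + (0.108947 − 0.586376)/15 = 0.077118

0.0771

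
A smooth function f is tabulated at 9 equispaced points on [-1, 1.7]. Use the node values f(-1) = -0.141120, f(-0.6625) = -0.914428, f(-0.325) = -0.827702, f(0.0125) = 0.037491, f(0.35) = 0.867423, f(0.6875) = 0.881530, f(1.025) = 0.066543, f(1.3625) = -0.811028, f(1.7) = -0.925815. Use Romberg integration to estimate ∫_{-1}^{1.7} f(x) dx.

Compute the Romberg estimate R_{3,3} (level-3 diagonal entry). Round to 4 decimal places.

R_{0,0} (trapezoid, 1 panel, h=2.7000): -1.440362
R_{1,0} (trapezoid, 2 panels, h=1.3500): 0.450840
R_{2,0} (trapezoid, 4 panels, h=0.6750): -0.288362
R_{3,0} (trapezoid, 8 panels, h=0.3375): -0.416353
R_{1,1} = 0.450840 + (0.450840 − (-1.440362))/3 = 1.081241
R_{2,1} = -0.288362 + (-0.288362 − 0.450840)/3 = -0.534763
R_{3,1} = -0.416353 + (-0.416353 − (-0.288362))/3 = -0.459017
R_{2,2} = -0.534763 + (-0.534763 − 1.081241)/15 = -0.642497
R_{3,2} = -0.459017 + (-0.459017 − (-0.534763))/15 = -0.453967
R_{3,3} = -0.453967 + (-0.453967 − (-0.642497))/63 = -0.450974

-0.4510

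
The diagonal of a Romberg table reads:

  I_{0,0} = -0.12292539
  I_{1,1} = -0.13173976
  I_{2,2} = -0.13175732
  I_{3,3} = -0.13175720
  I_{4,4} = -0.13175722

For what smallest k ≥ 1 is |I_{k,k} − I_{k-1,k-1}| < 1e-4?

k = 2

|I_{1,1} − I_{0,0}| = 0.00881437 ≥ 1e-4
|I_{2,2} − I_{1,1}| = 0.00001756 < 1e-4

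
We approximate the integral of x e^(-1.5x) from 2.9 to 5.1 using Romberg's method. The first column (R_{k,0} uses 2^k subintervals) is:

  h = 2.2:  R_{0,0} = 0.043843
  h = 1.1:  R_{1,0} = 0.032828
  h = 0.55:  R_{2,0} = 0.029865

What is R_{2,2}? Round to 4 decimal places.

R_{1,1} = 0.032828 + (0.032828 − 0.043843)/3 = 0.029156
R_{2,1} = (4·0.029865 − 0.032828) / 3 = 0.028877
R_{2,2} = 0.028877 + (0.028877 − 0.029156)/15 = 0.028858

0.0289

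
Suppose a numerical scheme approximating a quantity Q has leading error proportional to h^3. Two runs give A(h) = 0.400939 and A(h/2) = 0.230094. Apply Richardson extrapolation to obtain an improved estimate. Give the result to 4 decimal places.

0.2057

The leading error scales as h^3; refining by a factor of 2 reduces it by 2^3 = 8.
Extrapolated value = (8·A(h/2) − A(h)) / (8 − 1)
= (8·0.230094 − 0.400939) / 7
= 1.439813 / 7 = 0.205688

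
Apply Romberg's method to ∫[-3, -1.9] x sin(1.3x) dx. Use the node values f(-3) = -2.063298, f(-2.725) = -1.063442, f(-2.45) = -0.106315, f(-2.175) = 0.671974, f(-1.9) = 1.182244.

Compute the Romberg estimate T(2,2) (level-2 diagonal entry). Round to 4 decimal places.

T(0,0) (trapezoid, 1 panel, h=1.1000): -0.484580
T(1,0) (trapezoid, 2 panels, h=0.5500): -0.300763
T(2,0) (trapezoid, 4 panels, h=0.2750): -0.258035
T(1,1) = -0.300763 + (-0.300763 − (-0.484580))/3 = -0.239491
T(2,1) = -0.258035 + (-0.258035 − (-0.300763))/3 = -0.243792
T(2,2) = -0.243792 + (-0.243792 − (-0.239491))/15 = -0.244079

-0.2441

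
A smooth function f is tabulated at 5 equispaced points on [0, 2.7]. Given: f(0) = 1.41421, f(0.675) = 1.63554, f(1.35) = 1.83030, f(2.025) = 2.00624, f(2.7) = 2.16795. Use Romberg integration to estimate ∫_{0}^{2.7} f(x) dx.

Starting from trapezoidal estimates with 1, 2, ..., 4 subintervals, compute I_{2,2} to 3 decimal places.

I_{0,0} (trapezoid, 1 panel, h=2.7000): 4.83592
I_{1,0} (trapezoid, 2 panels, h=1.3500): 4.88886
I_{2,0} (trapezoid, 4 panels, h=0.6750): 4.90263
I_{1,1} = 4.88886 + (4.88886 − 4.83592)/3 = 4.90651
I_{2,1} = 4.90263 + (4.90263 − 4.88886)/3 = 4.90722
I_{2,2} = 4.90722 + (4.90722 − 4.90651)/15 = 4.90727

4.907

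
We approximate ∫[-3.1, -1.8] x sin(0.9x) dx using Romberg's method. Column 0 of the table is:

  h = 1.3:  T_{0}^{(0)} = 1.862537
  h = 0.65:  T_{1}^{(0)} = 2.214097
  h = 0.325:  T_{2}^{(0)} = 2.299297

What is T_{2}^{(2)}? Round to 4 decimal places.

Richardson extrapolation on the trapezoidal column (denominator 4−1=3):
T_{1}^{(1)} = 2.214097 + (2.214097 − 1.862537)/3 = 2.331284
T_{2}^{(1)} = 2.299297 + (2.299297 − 2.214097)/3 = 2.327697
T_{2}^{(2)} = (16·2.327697 − 2.331284) / 15 = 2.327458
(Column j=1 coincides with Simpson's rule on the same nodes.)

2.3275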